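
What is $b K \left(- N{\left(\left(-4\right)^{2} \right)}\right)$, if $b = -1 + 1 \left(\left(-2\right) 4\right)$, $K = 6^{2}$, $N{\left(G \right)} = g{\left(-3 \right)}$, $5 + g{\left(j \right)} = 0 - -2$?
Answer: $-972$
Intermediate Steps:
$g{\left(j \right)} = -3$ ($g{\left(j \right)} = -5 + \left(0 - -2\right) = -5 + \left(0 + 2\right) = -5 + 2 = -3$)
$N{\left(G \right)} = -3$
$K = 36$
$b = -9$ ($b = -1 + 1 \left(-8\right) = -1 - 8 = -9$)
$b K \left(- N{\left(\left(-4\right)^{2} \right)}\right) = \left(-9\right) 36 \left(\left(-1\right) \left(-3\right)\right) = \left(-324\right) 3 = -972$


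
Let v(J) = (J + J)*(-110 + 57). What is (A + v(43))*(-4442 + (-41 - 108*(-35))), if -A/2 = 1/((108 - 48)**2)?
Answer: 5767693903/1800 ≈ 3.2043e+6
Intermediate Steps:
v(J) = -106*J (v(J) = (2*J)*(-53) = -106*J)
A = -1/1800 (A = -2/(108 - 48)**2 = -2/(60**2) = -2/3600 = -2*1/3600 = -1/1800 ≈ -0.00055556)
(A + v(43))*(-4442 + (-41 - 108*(-35))) = (-1/1800 - 106*43)*(-4442 + (-41 - 108*(-35))) = (-1/1800 - 4558)*(-4442 + (-41 + 3780)) = -8204401*(-4442 + 3739)/1800 = -8204401/1800*(-703) = 5767693903/1800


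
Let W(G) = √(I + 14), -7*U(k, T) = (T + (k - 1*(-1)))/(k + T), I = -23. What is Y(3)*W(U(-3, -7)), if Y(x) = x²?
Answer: 27*I ≈ 27.0*I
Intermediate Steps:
U(k, T) = -(1 + T + k)/(7*(T + k)) (U(k, T) = -(T + (k - 1*(-1)))/(7*(k + T)) = -(T + (k + 1))/(7*(T + k)) = -(T + (1 + k))/(7*(T + k)) = -(1 + T + k)/(7*(T + k)))
W(G) = 3*I (W(G) = √(-23 + 14) = √(-9) = 3*I)
Y(3)*W(U(-3, -7)) = 3²*(3*I) = 9*(3*I) = 27*I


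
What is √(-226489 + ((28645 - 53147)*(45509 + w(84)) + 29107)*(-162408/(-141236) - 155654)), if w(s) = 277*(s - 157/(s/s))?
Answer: √26783906663823123995/527 ≈ 9.8203e+6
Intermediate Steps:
w(s) = -43489 + 277*s (w(s) = 277*(s - 157/1) = 277*(s - 157*1) = 277*(s - 157) = 277*(-157 + s) = -43489 + 277*s)
√(-226489 + ((28645 - 53147)*(45509 + w(84)) + 29107)*(-162408/(-141236) - 155654)) = √(-226489 + ((28645 - 53147)*(45509 + (-43489 + 277*84)) + 29107)*(-162408/(-141236) - 155654)) = √(-226489 + (-24502*(45509 + (-43489 + 23268)) + 29107)*(-162408*(-1/141236) - 155654)) = √(-226489 + (-24502*(45509 - 20221) + 29107)*(606/527 - 155654)) = √(-226489 + (-24502*25288 + 29107)*(-82029052/527)) = √(-226489 + (-619606576 + 29107)*(-82029052/527)) = √(-226489 - 619577469*(-82029052/527)) = √(-226489 + 50823352422629388/527) = √(50823352303269685/527) = √26783906663823123995/527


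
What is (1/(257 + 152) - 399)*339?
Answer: -55321410/409 ≈ -1.3526e+5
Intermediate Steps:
(1/(257 + 152) - 399)*339 = (1/409 - 399)*339 = -163190/409*339 = -55321410/409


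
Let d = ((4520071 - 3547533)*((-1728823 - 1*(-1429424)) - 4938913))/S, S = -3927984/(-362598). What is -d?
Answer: 38484168579800706/81833 ≈ 4.7028e+11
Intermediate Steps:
S = 654664/60433 (S = -3927984*(-1/362598) = 654664/60433 ≈ 10.833)
d = -38484168579800706/81833 (d = ((4520071 - 3547533)*((-1728823 - 1*(-1429424)) - 4938913))/(654664/60433) = (972538*((-1728823 + 1429424) - 4938913))*(60433/654664) = (972538*(-299399 - 4938913))*(60433/654664) = (972538*(-5238312))*(60433/654664) = -5094457475856*60433/654664 = -38484168579800706/81833 ≈ -4.7028e+11)
-d = -1*(-38484168579800706/81833) = 38484168579800706/81833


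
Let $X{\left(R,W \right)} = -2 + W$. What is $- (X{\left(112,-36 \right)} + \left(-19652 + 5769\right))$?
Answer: $13921$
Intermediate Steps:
$- (X{\left(112,-36 \right)} + \left(-19652 + 5769\right)) = - (\left(-2 - 36\right) + \left(-19652 + 5769\right)) = - (-38 - 13883) = \left(-1\right) \left(-13921\right) = 13921$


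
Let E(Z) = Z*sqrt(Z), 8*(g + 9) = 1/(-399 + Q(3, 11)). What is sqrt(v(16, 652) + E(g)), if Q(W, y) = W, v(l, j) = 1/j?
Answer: sqrt(102244032 - 2272685691*I*sqrt(627286))/258192 ≈ 3.6744 - 3.6742*I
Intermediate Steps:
g = -28513/3168 (g = -9 + 1/(8*(-399 + 3)) = -9 + (1/8)/(-396) = -9 + (1/8)*(-1/396) = -9 - 1/3168 = -28513/3168 ≈ -9.0003)
E(Z) = Z**(3/2)
sqrt(v(16, 652) + E(g)) = sqrt(1/652 + (-28513/3168)**(3/2)) = sqrt(1/652 - 28513*I*sqrt(627286)/836352)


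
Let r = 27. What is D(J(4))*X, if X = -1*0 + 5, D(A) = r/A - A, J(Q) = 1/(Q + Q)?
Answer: 8635/8 ≈ 1079.4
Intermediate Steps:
J(Q) = 1/(2*Q)
D(A) = -A + 27/A (D(A) = 27/A - A = -A + 27/A)
X = 5 (X = 0 + 5 = 5)
D(J(4))*X = (-1/(2*4) + 27/(((½)/4)))*5 = (-1/(2*4) + 27/(((½)*(¼))))*5 = (-1*⅛ + 27/(⅛))*5 = (-⅛ + 27*8)*5 = (-⅛ + 216)*5 = (1727/8)*5 = 8635/8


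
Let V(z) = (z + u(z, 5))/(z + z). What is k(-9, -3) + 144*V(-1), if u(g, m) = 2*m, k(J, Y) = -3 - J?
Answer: -642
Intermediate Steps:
V(z) = (10 + z)/(2*z) (V(z) = (z + 2*5)/(z + z) = (z + 10)/((2*z)) = (10 + z)*(1/(2*z)) = (10 + z)/(2*z))
k(-9, -3) + 144*V(-1) = (-3 - 1*(-9)) + 144*((½)*(10 - 1)/(-1)) = (-3 + 9) + 144*((½)*(-1)*9) = 6 + 144*(-9/2) = 6 - 648 = -642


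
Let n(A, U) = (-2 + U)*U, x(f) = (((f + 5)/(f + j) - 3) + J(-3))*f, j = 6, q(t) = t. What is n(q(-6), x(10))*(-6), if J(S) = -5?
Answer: -984795/32 ≈ -30775.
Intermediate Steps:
x(f) = f*(-8 + (5 + f)/(6 + f)) (x(f) = (((f + 5)/(f + 6) - 3) - 5)*f = (((5 + f)/(6 + f) - 3) - 5)*f = ((-3 + (5 + f)/(6 + f)) - 5)*f = (-8 + (5 + f)/(6 + f))*f = f*(-8 + (5 + f)/(6 + f)))
n(A, U) = U*(-2 + U)
n(q(-6), x(10))*(-6) = ((-1*10*(43 + 7*10)/(6 + 10))*(-2 - 1*10*(43 + 7*10)/(6 + 10)))*(-6) = ((-1*10*(43 + 70)/16)*(-2 - 1*10*(43 + 70)/16))*(-6) = ((-1*10*1/16*113)*(-2 - 1*10*1/16*113))*(-6) = -565*(-2 - 565/8)/8*(-6) = -565/8*(-581/8)*(-6) = (328265/64)*(-6) = -984795/32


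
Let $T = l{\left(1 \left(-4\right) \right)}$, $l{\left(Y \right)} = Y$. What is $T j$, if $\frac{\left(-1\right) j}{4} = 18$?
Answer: $288$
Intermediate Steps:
$T = -4$ ($T = 1 \left(-4\right) = -4$)
$j = -72$ ($j = \left(-4\right) 18 = -72$)
$T j = \left(-4\right) \left(-72\right) = 288$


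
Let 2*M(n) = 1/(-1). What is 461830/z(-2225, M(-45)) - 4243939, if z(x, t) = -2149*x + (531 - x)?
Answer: -20304196261029/4784281 ≈ -4.2439e+6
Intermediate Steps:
M(n) = -½ (M(n) = (½)/(-1) = (½)*(-1) = -½)
z(x, t) = 531 - 2150*x
461830/z(-2225, M(-45)) - 4243939 = 461830/(531 - 2150*(-2225)) - 4243939 = 461830/(531 + 4783750) - 4243939 = 461830/4784281 - 4243939 = -20304196261029/4784281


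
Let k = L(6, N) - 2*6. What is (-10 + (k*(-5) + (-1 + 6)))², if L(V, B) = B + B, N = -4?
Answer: 9025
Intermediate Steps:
L(V, B) = 2*B
k = -20 (k = 2*(-4) - 2*6 = -8 - 12 = -20)
(-10 + (k*(-5) + (-1 + 6)))² = (-10 + (-20*(-5) + (-1 + 6)))² = (-10 + (100 + 5))² = (-10 + 105)² = 95² = 9025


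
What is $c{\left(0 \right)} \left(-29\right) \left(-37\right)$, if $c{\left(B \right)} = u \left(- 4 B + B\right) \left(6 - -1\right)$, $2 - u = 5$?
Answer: $0$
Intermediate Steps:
$u = -3$ ($u = 2 - 5 = -3$)
$c{\left(B \right)} = 63 B$ ($c{\left(B \right)} = - 3 \left(- 4 B + B\right) \left(6 - -1\right) = - 3 \left(- 3 B\right) \left(6 + 1\right) = 9 B 7 = 63 B$)
$c{\left(0 \right)} \left(-29\right) \left(-37\right) = 63 \cdot 0 \left(-29\right) \left(-37\right) = 0 \left(-29\right) \left(-37\right) = 0 \left(-37\right) = 0$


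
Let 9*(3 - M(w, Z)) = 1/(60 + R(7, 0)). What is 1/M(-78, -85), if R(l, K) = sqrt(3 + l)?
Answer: 871830/2613871 - 9*sqrt(10)/2613871 ≈ 0.33353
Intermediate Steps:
M(w, Z) = 3 - 1/(9*(60 + sqrt(10))) (M(w, Z) = 3 - 1/(9*(60 + sqrt(3 + 7))) = 3 - 1/(9*(60 + sqrt(10))))
1/M(-78, -85) = 1/(3229/1077 + sqrt(10)/32310)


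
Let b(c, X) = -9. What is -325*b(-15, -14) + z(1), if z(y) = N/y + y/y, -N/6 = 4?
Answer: 2902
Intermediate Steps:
N = -24 (N = -6*4 = -24)
z(y) = 1 - 24/y (z(y) = -24/y + y/y = -24/y + 1 = 1 - 24/y)
-325*b(-15, -14) + z(1) = -325*(-9) + (-24 + 1)/1 = 2925 + 1*(-23) = 2925 - 23 = 2902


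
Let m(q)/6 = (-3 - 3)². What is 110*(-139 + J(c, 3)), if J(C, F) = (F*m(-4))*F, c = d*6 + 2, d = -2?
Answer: 198550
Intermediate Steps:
c = -10 (c = -2*6 + 2 = -12 + 2 = -10)
m(q) = 216 (m(q) = 6*(-3 - 3)² = 6*(-6)² = 6*36 = 216)
J(C, F) = 216*F² (J(C, F) = (F*216)*F = (216*F)*F = 216*F²)
110*(-139 + J(c, 3)) = 110*(-139 + 216*3²) = 110*(-139 + 216*9) = 110*(-139 + 1944) = 110*1805 = 198550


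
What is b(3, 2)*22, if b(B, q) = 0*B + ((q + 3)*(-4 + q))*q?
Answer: -440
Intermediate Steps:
b(B, q) = q*(-4 + q)*(3 + q) (b(B, q) = 0 + ((3 + q)*(-4 + q))*q = 0 + ((-4 + q)*(3 + q))*q = 0 + q*(-4 + q)*(3 + q) = q*(-4 + q)*(3 + q))
b(3, 2)*22 = (2*(-12 + 2² - 1*2))*22 = (2*(-12 + 4 - 2))*22 = (2*(-10))*22 = -20*22 = -440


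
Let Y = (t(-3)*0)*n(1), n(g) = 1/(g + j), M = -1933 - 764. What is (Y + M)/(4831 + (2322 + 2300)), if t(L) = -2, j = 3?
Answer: -899/3151 ≈ -0.28531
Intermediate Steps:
M = -2697
n(g) = 1/(3 + g) (n(g) = 1/(g + 3) = 1/(3 + g))
Y = 0 (Y = (-2*0)/(3 + 1) = 0/4 = 0*(¼) = 0)
(Y + M)/(4831 + (2322 + 2300)) = (0 - 2697)/(4831 + (2322 + 2300)) = -2697/(4831 + 4622) = -2697/9453 = -2697*1/9453 = -899/3151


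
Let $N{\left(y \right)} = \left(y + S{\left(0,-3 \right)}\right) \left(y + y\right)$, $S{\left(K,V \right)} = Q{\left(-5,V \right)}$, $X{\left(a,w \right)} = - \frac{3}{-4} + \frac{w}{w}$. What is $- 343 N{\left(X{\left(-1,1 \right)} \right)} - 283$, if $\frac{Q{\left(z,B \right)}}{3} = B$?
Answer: $\frac{67365}{8} \approx 8420.6$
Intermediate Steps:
$Q{\left(z,B \right)} = 3 B$
$X{\left(a,w \right)} = \frac{7}{4}$ ($X{\left(a,w \right)} = \left(-3\right) \left(- \frac{1}{4}\right) + 1 = \frac{3}{4} + 1 = \frac{7}{4}$)
$S{\left(K,V \right)} = 3 V$
$N{\left(y \right)} = 2 y \left(-9 + y\right)$ ($N{\left(y \right)} = \left(y + 3 \left(-3\right)\right) \left(y + y\right) = \left(y - 9\right) 2 y = \left(-9 + y\right) 2 y = 2 y \left(-9 + y\right)$)
$- 343 N{\left(X{\left(-1,1 \right)} \right)} - 283 = - 343 \cdot 2 \cdot \frac{7}{4} \left(-9 + \frac{7}{4}\right) - 283 = - 343 \cdot 2 \cdot \frac{7}{4} \left(- \frac{29}{4}\right) - 283 = \left(-343\right) \left(- \frac{203}{8}\right) - 283 = \frac{69629}{8} - 283 = \frac{67365}{8}$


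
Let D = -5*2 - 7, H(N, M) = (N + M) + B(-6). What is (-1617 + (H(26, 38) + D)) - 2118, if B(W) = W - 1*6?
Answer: -3700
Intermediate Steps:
B(W) = -6 + W (B(W) = W - 6 = -6 + W)
H(N, M) = -12 + M + N (H(N, M) = (N + M) + (-6 - 6) = (M + N) - 12 = -12 + M + N)
D = -17 (D = -10 - 7 = -17)
(-1617 + (H(26, 38) + D)) - 2118 = (-1617 + ((-12 + 38 + 26) - 17)) - 2118 = (-1617 + (52 - 17)) - 2118 = (-1617 + 35) - 2118 = -1582 - 2118 = -3700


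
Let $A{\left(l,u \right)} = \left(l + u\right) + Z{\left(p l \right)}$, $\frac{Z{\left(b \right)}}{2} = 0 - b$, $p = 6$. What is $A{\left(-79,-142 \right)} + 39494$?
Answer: $40221$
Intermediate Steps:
$Z{\left(b \right)} = - 2 b$ ($Z{\left(b \right)} = 2 \left(0 - b\right) = 2 \left(- b\right) = - 2 b$)
$A{\left(l,u \right)} = u - 11 l$ ($A{\left(l,u \right)} = \left(l + u\right) - 2 \cdot 6 l = \left(l + u\right) - 12 l = u - 11 l$)
$A{\left(-79,-142 \right)} + 39494 = \left(-142 - -869\right) + 39494 = \left(-142 + 869\right) + 39494 = 727 + 39494 = 40221$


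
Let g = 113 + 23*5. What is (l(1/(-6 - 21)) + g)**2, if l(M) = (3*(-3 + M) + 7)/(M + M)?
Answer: 263169/4 ≈ 65792.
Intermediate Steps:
l(M) = (-2 + 3*M)/(2*M) (l(M) = ((-9 + 3*M) + 7)/((2*M)) = (-2 + 3*M)*(1/(2*M)) = (-2 + 3*M)/(2*M))
g = 228 (g = 113 + 115 = 228)
(l(1/(-6 - 21)) + g)**2 = ((3/2 - 1/(1/(-6 - 21))) + 228)**2 = ((3/2 - 1/(1/(-27))) + 228)**2 = ((3/2 - 1/(-1/27)) + 228)**2 = ((3/2 - 1*(-27)) + 228)**2 = ((3/2 + 27) + 228)**2 = (57/2 + 228)**2 = (513/2)**2 = 263169/4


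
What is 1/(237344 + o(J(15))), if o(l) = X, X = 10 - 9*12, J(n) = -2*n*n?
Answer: 1/237246 ≈ 4.2150e-6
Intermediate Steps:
J(n) = -2*n²
X = -98 (X = 10 - 108 = -98)
o(l) = -98
1/(237344 + o(J(15))) = 1/(237344 - 98) = 1/237246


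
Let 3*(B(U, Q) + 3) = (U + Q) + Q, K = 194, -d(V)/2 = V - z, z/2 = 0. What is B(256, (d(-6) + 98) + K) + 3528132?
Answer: 3528417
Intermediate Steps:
z = 0 (z = 2*0 = 0)
d(V) = -2*V (d(V) = -2*(V - 1*0) = -2*(V + 0) = -2*V)
B(U, Q) = -3 + U/3 + 2*Q/3 (B(U, Q) = -3 + ((U + Q) + Q)/3 = -3 + ((Q + U) + Q)/3 = -3 + (U + 2*Q)/3 = -3 + (U/3 + 2*Q/3) = -3 + U/3 + 2*Q/3)
B(256, (d(-6) + 98) + K) + 3528132 = (-3 + (1/3)*256 + 2*((-2*(-6) + 98) + 194)/3) + 3528132 = (-3 + 256/3 + 2*((12 + 98) + 194)/3) + 3528132 = (-3 + 256/3 + 2*(110 + 194)/3) + 3528132 = (-3 + 256/3 + (2/3)*304) + 3528132 = (-3 + 256/3 + 608/3) + 3528132 = 285 + 3528132 = 3528417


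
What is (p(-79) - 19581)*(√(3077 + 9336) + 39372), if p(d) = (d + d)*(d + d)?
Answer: 211939476 + 5383*√12413 ≈ 2.1254e+8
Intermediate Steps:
p(d) = 4*d² (p(d) = (2*d)*(2*d) = 4*d²)
(p(-79) - 19581)*(√(3077 + 9336) + 39372) = (4*(-79)² - 19581)*(√(3077 + 9336) + 39372) = (4*6241 - 19581)*(√12413 + 39372) = (24964 - 19581)*(39372 + √12413) = 5383*(39372 + √12413) = 211939476 + 5383*√12413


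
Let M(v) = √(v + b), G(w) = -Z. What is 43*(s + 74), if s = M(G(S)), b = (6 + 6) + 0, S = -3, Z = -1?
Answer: 3182 + 43*√13 ≈ 3337.0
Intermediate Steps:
b = 12 (b = 12 + 0 = 12)
G(w) = 1 (G(w) = -1*(-1) = 1)
M(v) = √(12 + v) (M(v) = √(v + 12) = √(12 + v))
s = √13 (s = √(12 + 1) = √13 ≈ 3.6056)
43*(s + 74) = 43*(√13 + 74) = 43*(74 + √13) = 3182 + 43*√13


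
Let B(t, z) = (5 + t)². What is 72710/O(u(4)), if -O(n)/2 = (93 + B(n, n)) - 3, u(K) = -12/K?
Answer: -36355/94 ≈ -386.76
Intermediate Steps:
O(n) = -180 - 2*(5 + n)² (O(n) = -2*((93 + (5 + n)²) - 3) = -2*(90 + (5 + n)²) = -180 - 2*(5 + n)²)
72710/O(u(4)) = 72710/(-180 - 2*(5 - 12/4)²) = 72710/(-180 - 2*(5 - 12*¼)²) = 72710/(-180 - 2*(5 - 3)²) = 72710/(-180 - 2*2²) = 72710/(-180 - 2*4) = 72710/(-180 - 8) = 72710/(-188) = 72710*(-1/188) = -36355/94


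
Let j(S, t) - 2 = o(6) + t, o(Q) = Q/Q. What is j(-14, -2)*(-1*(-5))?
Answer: 5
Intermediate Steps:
o(Q) = 1
j(S, t) = 3 + t (j(S, t) = 2 + (1 + t) = 3 + t)
j(-14, -2)*(-1*(-5)) = (3 - 2)*(-1*(-5)) = 1*5 = 5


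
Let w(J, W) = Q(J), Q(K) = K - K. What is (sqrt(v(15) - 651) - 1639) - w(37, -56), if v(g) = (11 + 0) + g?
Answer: -1639 + 25*I ≈ -1639.0 + 25.0*I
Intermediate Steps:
Q(K) = 0
w(J, W) = 0
v(g) = 11 + g
(sqrt(v(15) - 651) - 1639) - w(37, -56) = (sqrt((11 + 15) - 651) - 1639) - 1*0 = (sqrt(26 - 651) - 1639) + 0 = (sqrt(-625) - 1639) + 0 = (25*I - 1639) + 0 = (-1639 + 25*I) + 0 = -1639 + 25*I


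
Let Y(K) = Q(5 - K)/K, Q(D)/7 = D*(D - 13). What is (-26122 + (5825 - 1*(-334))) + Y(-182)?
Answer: -275788/13 ≈ -21214.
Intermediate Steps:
Q(D) = 7*D*(-13 + D) (Q(D) = 7*(D*(D - 13)) = 7*(D*(-13 + D)) = 7*D*(-13 + D))
Y(K) = 7*(-8 - K)*(5 - K)/K (Y(K) = (7*(5 - K)*(-13 + (5 - K)))/K = (7*(5 - K)*(-8 - K))/K = (7*(-8 - K)*(5 - K))/K = 7*(-8 - K)*(5 - K)/K)
(-26122 + (5825 - 1*(-334))) + Y(-182) = (-26122 + (5825 - 1*(-334))) + (21 - 280/(-182) + 7*(-182)) = (-26122 + (5825 + 334)) + (21 - 280*(-1/182) - 1274) = (-26122 + 6159) + (21 + 20/13 - 1274) = -19963 - 16269/13 = -275788/13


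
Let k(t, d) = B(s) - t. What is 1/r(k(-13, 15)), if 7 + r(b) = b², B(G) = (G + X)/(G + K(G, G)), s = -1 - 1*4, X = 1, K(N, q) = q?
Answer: 25/4314 ≈ 0.0057951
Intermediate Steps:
s = -5 (s = -1 - 4 = -5)
B(G) = (1 + G)/(2*G) (B(G) = (G + 1)/(G + G) = (1 + G)/((2*G)) = (1 + G)*(1/(2*G)) = (1 + G)/(2*G))
k(t, d) = ⅖ - t (k(t, d) = (½)*(1 - 5)/(-5) - t = (½)*(-⅕)*(-4) - t = ⅖ - t)
r(b) = -7 + b²
1/r(k(-13, 15)) = 1/(-7 + (⅖ - 1*(-13))²) = 1/(-7 + (⅖ + 13)²) = 1/(-7 + (67/5)²) = 1/(-7 + 4489/25) = 1/(4314/25) = 25/4314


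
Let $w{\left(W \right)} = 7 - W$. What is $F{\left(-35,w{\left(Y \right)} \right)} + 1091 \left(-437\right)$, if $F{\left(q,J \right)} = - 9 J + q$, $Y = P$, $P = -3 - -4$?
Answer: $-476856$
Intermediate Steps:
$P = 1$ ($P = -3 + 4 = 1$)
$Y = 1$
$F{\left(q,J \right)} = q - 9 J$
$F{\left(-35,w{\left(Y \right)} \right)} + 1091 \left(-437\right) = \left(-35 - 9 \left(7 - 1\right)\right) + 1091 \left(-437\right) = \left(-35 - 9 \left(7 - 1\right)\right) - 476767 = \left(-35 - 54\right) - 476767 = -89 - 476767 = -476856$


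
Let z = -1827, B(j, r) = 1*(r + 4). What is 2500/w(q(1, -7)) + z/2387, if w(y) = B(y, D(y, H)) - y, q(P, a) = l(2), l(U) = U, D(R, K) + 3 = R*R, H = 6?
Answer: 851717/1023 ≈ 832.57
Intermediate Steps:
D(R, K) = -3 + R² (D(R, K) = -3 + R*R = -3 + R²)
B(j, r) = 4 + r (B(j, r) = 1*(4 + r) = 4 + r)
q(P, a) = 2
w(y) = 1 + y² - y (w(y) = (4 + (-3 + y²)) - y = (1 + y²) - y = 1 + y² - y)
2500/w(q(1, -7)) + z/2387 = 2500/(1 + 2² - 1*2) - 1827/2387 = 2500/(1 + 4 - 2) - 1827*1/2387 = 2500/3 - 261/341 = 851717/1023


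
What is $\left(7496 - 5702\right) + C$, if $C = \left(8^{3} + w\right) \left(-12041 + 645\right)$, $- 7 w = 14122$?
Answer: $17157658$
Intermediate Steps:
$w = - \frac{14122}{7}$ ($w = \left(- \frac{1}{7}\right) 14122 = - \frac{14122}{7} \approx -2017.4$)
$C = 17155864$ ($C = \left(8^{3} - \frac{14122}{7}\right) \left(-12041 + 645\right) = \left(512 - \frac{14122}{7}\right) \left(-11396\right) = \left(- \frac{10538}{7}\right) \left(-11396\right) = 17155864$)
$\left(7496 - 5702\right) + C = \left(7496 - 5702\right) + 17155864 = 1794 + 17155864 = 17157658$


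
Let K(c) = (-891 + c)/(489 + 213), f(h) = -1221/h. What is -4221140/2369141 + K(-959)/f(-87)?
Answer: -18015448765/9147253401 ≈ -1.9695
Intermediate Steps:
K(c) = -33/26 + c/702 (K(c) = (-891 + c)/702 = (-891 + c)*(1/702) = -33/26 + c/702)
-4221140/2369141 + K(-959)/f(-87) = -4221140/2369141 + (-33/26 + (1/702)*(-959))/((-1221/(-87))) = -4221140*1/2369141 + (-33/26 - 959/702)/((-1221*(-1/87))) = -4221140/2369141 - 925/(351*407/29) = -4221140/2369141 - 925/351*29/407 = -4221140/2369141 - 725/3861 = -18015448765/9147253401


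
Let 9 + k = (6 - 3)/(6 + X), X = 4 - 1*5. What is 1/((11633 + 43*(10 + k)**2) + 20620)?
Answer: 25/809077 ≈ 3.0899e-5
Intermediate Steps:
X = -1 (X = 4 - 5 = -1)
k = -42/5 (k = -9 + (6 - 3)/(6 - 1) = -9 + 3/5 = -42/5 ≈ -8.4000)
1/((11633 + 43*(10 + k)**2) + 20620) = 1/((11633 + 43*(10 - 42/5)**2) + 20620) = 1/((11633 + 43*(8/5)**2) + 20620) = 1/((11633 + 43*(64/25)) + 20620) = 1/((11633 + 2752/25) + 20620) = 1/(293577/25 + 20620) = 1/(809077/25) = 25/809077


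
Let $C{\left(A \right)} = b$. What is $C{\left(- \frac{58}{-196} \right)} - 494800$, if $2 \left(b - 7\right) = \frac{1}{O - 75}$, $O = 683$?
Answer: $- \frac{601668287}{1216} \approx -4.9479 \cdot 10^{5}$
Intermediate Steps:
$b = \frac{8513}{1216}$ ($b = 7 + \frac{1}{2 \left(683 - 75\right)} = 7 + \frac{1}{2 \cdot 608} = 7 + \frac{1}{2} \cdot \frac{1}{608} = 7 + \frac{1}{1216} = \frac{8513}{1216} \approx 7.0008$)
$C{\left(A \right)} = \frac{8513}{1216}$
$C{\left(- \frac{58}{-196} \right)} - 494800 = \frac{8513}{1216} - 494800 = - \frac{601668287}{1216}$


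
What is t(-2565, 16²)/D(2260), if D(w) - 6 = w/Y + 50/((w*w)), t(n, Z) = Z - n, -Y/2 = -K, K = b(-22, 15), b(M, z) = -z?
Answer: -864512376/21247613 ≈ -40.688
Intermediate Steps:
K = -15 (K = -1*15 = -15)
Y = -30 (Y = -(-2)*(-15) = -2*15 = -30)
D(w) = 6 + 50/w² - w/30 (D(w) = 6 + (w/(-30) + 50/((w*w))) = 6 + (w*(-1/30) + 50/(w²)) = 6 + (-w/30 + 50/w²) = 6 + (50/w² - w/30) = 6 + 50/w² - w/30)
t(-2565, 16²)/D(2260) = (16² - 1*(-2565))/(6 + 50/2260² - 1/30*2260) = (256 + 2565)/(6 + 50*(1/5107600) - 226/3) = 2821/(6 + 1/102152 - 226/3) = 2821/(-21247613/306456) = 2821*(-306456/21247613) = -864512376/21247613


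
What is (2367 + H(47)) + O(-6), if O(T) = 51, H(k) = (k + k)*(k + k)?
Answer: 11254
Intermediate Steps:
H(k) = 4*k² (H(k) = (2*k)*(2*k) = 4*k²)
(2367 + H(47)) + O(-6) = (2367 + 4*47²) + 51 = (2367 + 4*2209) + 51 = (2367 + 8836) + 51 = 11203 + 51 = 11254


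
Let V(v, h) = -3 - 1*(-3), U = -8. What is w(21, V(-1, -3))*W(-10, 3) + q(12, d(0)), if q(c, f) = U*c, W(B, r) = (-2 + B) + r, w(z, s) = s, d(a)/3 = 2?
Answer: -96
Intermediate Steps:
d(a) = 6 (d(a) = 3*2 = 6)
V(v, h) = 0 (V(v, h) = -3 + 3 = 0)
W(B, r) = -2 + B + r
q(c, f) = -8*c
w(21, V(-1, -3))*W(-10, 3) + q(12, d(0)) = 0*(-2 - 10 + 3) - 8*12 = 0*(-9) - 96 = 0 - 96 = -96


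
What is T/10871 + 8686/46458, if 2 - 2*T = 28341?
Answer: -563861125/505044918 ≈ -1.1165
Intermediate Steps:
T = -28339/2 (T = 1 - ½*28341 = 1 - 28341/2 = -28339/2 ≈ -14170.)
T/10871 + 8686/46458 = -28339/2/10871 + 8686/46458 = -28339/2*1/10871 + 8686*(1/46458) = -28339/21742 + 4343/23229 = -563861125/505044918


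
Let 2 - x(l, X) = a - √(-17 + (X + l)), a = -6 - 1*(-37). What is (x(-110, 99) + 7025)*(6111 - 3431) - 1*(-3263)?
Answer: 18752543 + 5360*I*√7 ≈ 1.8753e+7 + 14181.0*I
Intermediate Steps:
a = 31 (a = -6 + 37 = 31)
x(l, X) = -29 + √(-17 + X + l) (x(l, X) = 2 - (31 - √(-17 + (X + l))) = 2 - (31 - √(-17 + X + l)) = 2 + (-31 + √(-17 + X + l)) = -29 + √(-17 + X + l))
(x(-110, 99) + 7025)*(6111 - 3431) - 1*(-3263) = ((-29 + √(-17 + 99 - 110)) + 7025)*(6111 - 3431) - 1*(-3263) = ((-29 + √(-28)) + 7025)*2680 + 3263 = ((-29 + 2*I*√7) + 7025)*2680 + 3263 = (6996 + 2*I*√7)*2680 + 3263 = (18749280 + 5360*I*√7) + 3263 = 18752543 + 5360*I*√7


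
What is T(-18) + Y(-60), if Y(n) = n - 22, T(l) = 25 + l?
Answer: -75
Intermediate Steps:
Y(n) = -22 + n
T(-18) + Y(-60) = (25 - 18) + (-22 - 60) = 7 - 82 = -75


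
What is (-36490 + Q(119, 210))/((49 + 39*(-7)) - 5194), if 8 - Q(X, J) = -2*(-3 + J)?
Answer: 18034/2709 ≈ 6.6571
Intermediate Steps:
Q(X, J) = 2 + 2*J (Q(X, J) = 8 - (-2)*(-3 + J) = 8 - (6 - 2*J) = 8 + (-6 + 2*J) = 2 + 2*J)
(-36490 + Q(119, 210))/((49 + 39*(-7)) - 5194) = (-36490 + (2 + 2*210))/((49 + 39*(-7)) - 5194) = (-36490 + (2 + 420))/((49 - 273) - 5194) = (-36490 + 422)/(-224 - 5194) = -36068/(-5418) = -36068*(-1/5418) = 18034/2709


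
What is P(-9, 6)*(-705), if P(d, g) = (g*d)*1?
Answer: 38070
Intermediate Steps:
P(d, g) = d*g (P(d, g) = (d*g)*1 = d*g)
P(-9, 6)*(-705) = -9*6*(-705) = -54*(-705) = 38070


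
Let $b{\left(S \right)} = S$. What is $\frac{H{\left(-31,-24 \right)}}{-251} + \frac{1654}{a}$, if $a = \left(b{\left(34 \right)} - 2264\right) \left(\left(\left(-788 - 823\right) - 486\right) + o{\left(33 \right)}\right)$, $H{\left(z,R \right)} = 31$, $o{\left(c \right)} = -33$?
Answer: $- \frac{73415873}{596112450} \approx -0.12316$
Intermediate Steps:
$a = 4749900$ ($a = \left(34 - 2264\right) \left(\left(\left(-788 - 823\right) - 486\right) - 33\right) = - 2230 \left(\left(-1611 - 486\right) - 33\right) = - 2230 \left(-2097 - 33\right) = \left(-2230\right) \left(-2130\right) = 4749900$)
$\frac{H{\left(-31,-24 \right)}}{-251} + \frac{1654}{a} = \frac{31}{-251} + \frac{1654}{4749900} = 31 \left(- \frac{1}{251}\right) + 1654 \cdot \frac{1}{4749900} = - \frac{31}{251} + \frac{827}{2374950} = - \frac{73415873}{596112450}$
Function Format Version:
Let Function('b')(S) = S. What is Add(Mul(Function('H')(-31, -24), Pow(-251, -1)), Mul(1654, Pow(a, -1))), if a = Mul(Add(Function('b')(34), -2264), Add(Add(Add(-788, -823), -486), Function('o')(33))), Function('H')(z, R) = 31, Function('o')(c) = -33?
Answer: Rational(-73415873, 596112450) ≈ -0.12316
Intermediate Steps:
a = 4749900 (a = Mul(Add(34, -2264), Add(Add(Add(-788, -823), -486), -33)) = Mul(-2230, Add(Add(-1611, -486), -33)) = Mul(-2230, Add(-2097, -33)) = Mul(-2230, -2130) = 4749900)
Add(Mul(Function('H')(-31, -24), Pow(-251, -1)), Mul(1654, Pow(a, -1))) = Add(Mul(31, Pow(-251, -1)), Mul(1654, Pow(4749900, -1))) = Add(Mul(31, Rational(-1, 251)), Mul(1654, Rational(1, 4749900))) = Add(Rational(-31, 251), Rational(827, 2374950)) = Rational(-73415873, 596112450)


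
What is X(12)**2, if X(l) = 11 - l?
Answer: 1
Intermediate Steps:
X(12)**2 = (11 - 1*12)**2 = (11 - 12)**2 = (-1)**2 = 1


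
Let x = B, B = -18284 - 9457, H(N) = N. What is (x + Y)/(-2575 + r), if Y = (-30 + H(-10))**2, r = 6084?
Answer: -26141/3509 ≈ -7.4497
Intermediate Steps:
B = -27741
x = -27741
Y = 1600 (Y = (-30 - 10)**2 = (-40)**2 = 1600)
(x + Y)/(-2575 + r) = (-27741 + 1600)/(-2575 + 6084) = -26141/3509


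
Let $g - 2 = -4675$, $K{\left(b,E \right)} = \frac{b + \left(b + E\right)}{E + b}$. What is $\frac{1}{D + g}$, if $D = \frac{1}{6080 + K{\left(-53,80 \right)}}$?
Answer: $- \frac{164134}{766998155} \approx -0.000214$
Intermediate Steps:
$K{\left(b,E \right)} = \frac{E + 2 b}{E + b}$ ($K{\left(b,E \right)} = \frac{b + \left(E + b\right)}{E + b} = \frac{E + 2 b}{E + b}$)
$g = -4673$ ($g = 2 - 4675 = -4673$)
$D = \frac{27}{164134}$ ($D = \frac{1}{6080 + \frac{80 + 2 \left(-53\right)}{80 - 53}} = \frac{1}{6080 + \frac{80 - 106}{27}} = \frac{1}{6080 + \frac{1}{27} \left(-26\right)} = \frac{1}{6080 - \frac{26}{27}} = \frac{1}{\frac{164134}{27}} = \frac{27}{164134} \approx 0.0001645$)
$\frac{1}{D + g} = \frac{1}{\frac{27}{164134} - 4673} = \frac{1}{- \frac{766998155}{164134}} = - \frac{164134}{766998155}$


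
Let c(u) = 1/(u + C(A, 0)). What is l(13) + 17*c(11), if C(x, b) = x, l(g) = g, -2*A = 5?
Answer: 15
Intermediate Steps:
A = -5/2 (A = -½*5 = -5/2 ≈ -2.5000)
c(u) = 1/(-5/2 + u) (c(u) = 1/(u - 5/2) = 1/(-5/2 + u))
l(13) + 17*c(11) = 13 + 17*(2/(-5 + 2*11)) = 13 + 17*(2/(-5 + 22)) = 13 + 17*(2/17) = 13 + 2 = 15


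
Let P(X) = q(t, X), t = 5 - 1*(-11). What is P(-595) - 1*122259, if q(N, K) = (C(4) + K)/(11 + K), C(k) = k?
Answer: -71398665/584 ≈ -1.2226e+5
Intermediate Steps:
t = 16 (t = 5 + 11 = 16)
q(N, K) = (4 + K)/(11 + K)
P(X) = (4 + X)/(11 + X)
P(-595) - 1*122259 = (4 - 595)/(11 - 595) - 1*122259 = -591/(-584) - 122259 = -1/584*(-591) - 122259 = 591/584 - 122259 = -71398665/584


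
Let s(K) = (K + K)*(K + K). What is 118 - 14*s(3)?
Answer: -386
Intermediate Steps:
s(K) = 4*K² (s(K) = (2*K)*(2*K) = 4*K²)
118 - 14*s(3) = 118 - 56*3² = 118 - 56*9 = 118 - 14*36 = 118 - 504 = -386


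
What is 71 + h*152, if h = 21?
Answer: 3263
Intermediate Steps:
71 + h*152 = 71 + 21*152 = 71 + 3192 = 3263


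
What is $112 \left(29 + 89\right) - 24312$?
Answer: $-11096$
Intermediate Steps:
$112 \left(29 + 89\right) - 24312 = 112 \cdot 118 - 24312 = 13216 - 24312 = -11096$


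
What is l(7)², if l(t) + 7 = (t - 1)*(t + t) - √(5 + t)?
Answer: 5941 - 308*√3 ≈ 5407.5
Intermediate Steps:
l(t) = -7 - √(5 + t) + 2*t*(-1 + t) (l(t) = -7 + ((t - 1)*(t + t) - √(5 + t)) = -7 + ((-1 + t)*(2*t) - √(5 + t)) = -7 + (2*t*(-1 + t) - √(5 + t)) = -7 + (-√(5 + t) + 2*t*(-1 + t)) = -7 - √(5 + t) + 2*t*(-1 + t))
l(7)² = (-7 - √(5 + 7) - 2*7 + 2*7²)² = (-7 - √12 - 14 + 2*49)² = (-7 - 2*√3 - 14 + 98)² = (77 - 2*√3)²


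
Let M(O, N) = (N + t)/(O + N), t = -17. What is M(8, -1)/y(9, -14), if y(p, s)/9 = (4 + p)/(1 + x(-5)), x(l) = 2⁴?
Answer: -34/91 ≈ -0.37363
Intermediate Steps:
x(l) = 16
M(O, N) = (-17 + N)/(N + O) (M(O, N) = (N - 17)/(O + N) = (-17 + N)/(N + O))
y(p, s) = 36/17 + 9*p/17 (y(p, s) = 9*((4 + p)/(1 + 16)) = 9*((4 + p)/17) = 9*((4 + p)*(1/17)) = 9*(4/17 + p/17) = 36/17 + 9*p/17)
M(8, -1)/y(9, -14) = ((-17 - 1)/(-1 + 8))/(36/17 + (9/17)*9) = (-18/7)/(36/17 + 81/17) = ((⅐)*(-18))/(117/17) = -18/7*17/117 = -34/91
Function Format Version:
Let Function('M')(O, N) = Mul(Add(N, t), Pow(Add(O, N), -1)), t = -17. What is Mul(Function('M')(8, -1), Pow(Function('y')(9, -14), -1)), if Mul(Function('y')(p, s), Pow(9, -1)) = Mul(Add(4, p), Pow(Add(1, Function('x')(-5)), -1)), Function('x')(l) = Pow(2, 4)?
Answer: Rational(-34, 91) ≈ -0.37363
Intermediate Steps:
Function('x')(l) = 16
Function('M')(O, N) = Mul(Pow(Add(N, O), -1), Add(-17, N)) (Function('M')(O, N) = Mul(Add(N, -17), Pow(Add(O, N), -1)) = Mul(Add(-17, N), Pow(Add(N, O), -1)) = Mul(Pow(Add(N, O), -1), Add(-17, N)))
Function('y')(p, s) = Add(Rational(36, 17), Mul(Rational(9, 17), p)) (Function('y')(p, s) = Mul(9, Mul(Add(4, p), Pow(Add(1, 16), -1))) = Mul(9, Mul(Add(4, p), Pow(17, -1))) = Mul(9, Mul(Add(4, p), Rational(1, 17))) = Mul(9, Add(Rational(4, 17), Mul(Rational(1, 17), p))) = Add(Rational(36, 17), Mul(Rational(9, 17), p)))
Mul(Function('M')(8, -1), Pow(Function('y')(9, -14), -1)) = Mul(Mul(Pow(Add(-1, 8), -1), Add(-17, -1)), Pow(Add(Rational(36, 17), Mul(Rational(9, 17), 9)), -1)) = Mul(Mul(Pow(7, -1), -18), Pow(Add(Rational(36, 17), Rational(81, 17)), -1)) = Mul(Mul(Rational(1, 7), -18), Pow(Rational(117, 17), -1)) = Mul(Rational(-18, 7), Rational(17, 117)) = Rational(-34, 91)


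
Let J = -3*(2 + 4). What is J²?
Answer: 324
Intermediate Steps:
J = -18 (J = -3*6 = -18)
J² = (-18)² = 324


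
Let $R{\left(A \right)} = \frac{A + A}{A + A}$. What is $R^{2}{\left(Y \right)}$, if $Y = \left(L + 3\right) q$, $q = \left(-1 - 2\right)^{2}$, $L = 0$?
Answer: $1$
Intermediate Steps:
$q = 9$ ($q = \left(-3\right)^{2} = 9$)
$Y = 27$ ($Y = \left(0 + 3\right) 9 = 3 \cdot 9 = 27$)
$R{\left(A \right)} = 1$ ($R{\left(A \right)} = \frac{2 A}{2 A} = 2 A \frac{1}{2 A} = 1$)
$R^{2}{\left(Y \right)} = 1^{2} = 1$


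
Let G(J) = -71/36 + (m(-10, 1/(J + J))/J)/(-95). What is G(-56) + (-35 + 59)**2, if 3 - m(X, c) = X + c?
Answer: 3078271513/5362560 ≈ 574.03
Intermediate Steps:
m(X, c) = 3 - X - c (m(X, c) = 3 - (X + c) = 3 + (-X - c) = 3 - X - c)
G(J) = -71/36 - (13 - 1/(2*J))/(95*J) (G(J) = -71/36 + ((3 - 1*(-10) - 1/(J + J))/J)/(-95) = -71*1/36 + ((3 + 10 - 1/(2*J))/J)*(-1/95) = -71/36 + ((3 + 10 - 1/(2*J))/J)*(-1/95) = -71/36 + ((13 - 1/(2*J))/J)*(-1/95) = -71/36 - (13 - 1/(2*J))/(95*J))
G(-56) + (-35 + 59)**2 = (1/3420)*(18 - 6745*(-56)**2 - 468*(-56))/(-56)**2 + (-35 + 59)**2 = (1/3420)*(1/3136)*(18 - 6745*3136 + 26208) + 24**2 = (1/3420)*(1/3136)*(18 - 21152320 + 26208) + 576 = (1/3420)*(1/3136)*(-21126094) + 576 = -10563047/5362560 + 576 = 3078271513/5362560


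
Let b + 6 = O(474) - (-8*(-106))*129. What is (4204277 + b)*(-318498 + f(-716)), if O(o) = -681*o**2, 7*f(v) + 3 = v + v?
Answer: 47457897048331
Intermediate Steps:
f(v) = -3/7 + 2*v/7 (f(v) = -3/7 + (v + v)/7 = -3/7 + (2*v)/7 = -3/7 + 2*v/7)
b = -153113754 (b = -6 + (-681*474**2 - (-8*(-106))*129) = -6 + (-681*224676 - 848*129) = -6 + (-153004356 - 1*109392) = -6 + (-153004356 - 109392) = -6 - 153113748 = -153113754)
(4204277 + b)*(-318498 + f(-716)) = (4204277 - 153113754)*(-318498 + (-3/7 + (2/7)*(-716))) = -148909477*(-318498 + (-3/7 - 1432/7)) = -148909477*(-318498 - 205) = -148909477*(-318703) = 47457897048331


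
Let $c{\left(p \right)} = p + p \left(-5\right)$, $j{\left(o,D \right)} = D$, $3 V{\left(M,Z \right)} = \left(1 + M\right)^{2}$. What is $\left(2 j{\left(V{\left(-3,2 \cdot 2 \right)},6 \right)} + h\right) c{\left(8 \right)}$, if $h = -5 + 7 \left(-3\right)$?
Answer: $448$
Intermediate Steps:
$V{\left(M,Z \right)} = \frac{\left(1 + M\right)^{2}}{3}$
$c{\left(p \right)} = - 4 p$ ($c{\left(p \right)} = p - 5 p = - 4 p$)
$h = -26$ ($h = -5 - 21 = -26$)
$\left(2 j{\left(V{\left(-3,2 \cdot 2 \right)},6 \right)} + h\right) c{\left(8 \right)} = \left(2 \cdot 6 - 26\right) \left(\left(-4\right) 8\right) = \left(12 - 26\right) \left(-32\right) = \left(-14\right) \left(-32\right) = 448$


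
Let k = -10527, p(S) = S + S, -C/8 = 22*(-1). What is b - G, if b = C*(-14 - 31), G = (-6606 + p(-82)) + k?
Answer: 9377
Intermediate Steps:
C = 176 (C = -176*(-1) = -8*(-22) = 176)
p(S) = 2*S
G = -17297 (G = (-6606 + 2*(-82)) - 10527 = (-6606 - 164) - 10527 = -6770 - 10527 = -17297)
b = -7920 (b = 176*(-14 - 31) = 176*(-45) = -7920)
b - G = -7920 - 1*(-17297) = -7920 + 17297 = 9377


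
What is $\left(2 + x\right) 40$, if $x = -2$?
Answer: $0$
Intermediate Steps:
$\left(2 + x\right) 40 = \left(2 - 2\right) 40 = 0 \cdot 40 = 0$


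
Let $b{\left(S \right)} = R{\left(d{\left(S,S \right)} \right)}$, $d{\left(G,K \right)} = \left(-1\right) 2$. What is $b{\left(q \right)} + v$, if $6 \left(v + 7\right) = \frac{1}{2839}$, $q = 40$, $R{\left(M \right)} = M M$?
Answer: $- \frac{51101}{17034} \approx -2.9999$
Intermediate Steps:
$d{\left(G,K \right)} = -2$
$R{\left(M \right)} = M^{2}$
$v = - \frac{119237}{17034}$ ($v = -7 + \frac{1}{6 \cdot 2839} = -7 + \frac{1}{6} \cdot \frac{1}{2839} = -7 + \frac{1}{17034} = - \frac{119237}{17034} \approx -6.9999$)
$b{\left(S \right)} = 4$ ($b{\left(S \right)} = \left(-2\right)^{2} = 4$)
$b{\left(q \right)} + v = 4 - \frac{119237}{17034} = - \frac{51101}{17034}$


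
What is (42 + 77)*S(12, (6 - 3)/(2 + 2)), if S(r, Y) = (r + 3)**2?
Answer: 26775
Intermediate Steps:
S(r, Y) = (3 + r)**2
(42 + 77)*S(12, (6 - 3)/(2 + 2)) = (42 + 77)*(3 + 12)**2 = 119*15**2 = 119*225 = 26775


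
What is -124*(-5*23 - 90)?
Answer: 25420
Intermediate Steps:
-124*(-5*23 - 90) = -124*(-115 - 90) = -124*(-205) = 25420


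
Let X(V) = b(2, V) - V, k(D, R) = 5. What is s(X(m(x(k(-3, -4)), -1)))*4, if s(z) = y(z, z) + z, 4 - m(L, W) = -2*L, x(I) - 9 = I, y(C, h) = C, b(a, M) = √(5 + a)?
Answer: -256 + 8*√7 ≈ -234.83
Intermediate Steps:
x(I) = 9 + I
m(L, W) = 4 + 2*L (m(L, W) = 4 - (-2)*L = 4 + 2*L)
X(V) = √7 - V (X(V) = √(5 + 2) - V = √7 - V)
s(z) = 2*z (s(z) = z + z = 2*z)
s(X(m(x(k(-3, -4)), -1)))*4 = (2*(√7 - (4 + 2*(9 + 5))))*4 = (2*(√7 - (4 + 2*14)))*4 = (2*(√7 - (4 + 28)))*4 = (2*(√7 - 1*32))*4 = (2*(√7 - 32))*4 = (2*(-32 + √7))*4 = (-64 + 2*√7)*4 = -256 + 8*√7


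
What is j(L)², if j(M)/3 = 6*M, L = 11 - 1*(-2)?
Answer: 54756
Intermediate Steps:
L = 13 (L = 11 + 2 = 13)
j(M) = 18*M (j(M) = 3*(6*M) = 18*M)
j(L)² = (18*13)² = 234² = 54756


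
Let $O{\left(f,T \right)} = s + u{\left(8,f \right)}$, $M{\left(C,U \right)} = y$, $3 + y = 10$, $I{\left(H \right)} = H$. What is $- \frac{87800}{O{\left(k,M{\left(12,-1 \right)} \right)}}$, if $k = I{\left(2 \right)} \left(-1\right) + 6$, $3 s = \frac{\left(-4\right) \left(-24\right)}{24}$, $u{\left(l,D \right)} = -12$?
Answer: $\frac{32925}{4} \approx 8231.3$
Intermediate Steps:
$y = 7$ ($y = -3 + 10 = 7$)
$s = \frac{4}{3}$ ($s = \frac{\left(-4\right) \left(-24\right) \frac{1}{24}}{3} = \frac{96 \cdot \frac{1}{24}}{3} = \frac{1}{3} \cdot 4 = \frac{4}{3} \approx 1.3333$)
$k = 4$ ($k = 2 \left(-1\right) + 6 = -2 + 6 = 4$)
$M{\left(C,U \right)} = 7$
$O{\left(f,T \right)} = - \frac{32}{3}$ ($O{\left(f,T \right)} = \frac{4}{3} - 12 = - \frac{32}{3}$)
$- \frac{87800}{O{\left(k,M{\left(12,-1 \right)} \right)}} = - \frac{87800}{- \frac{32}{3}} = \left(-87800\right) \left(- \frac{3}{32}\right) = \frac{32925}{4}$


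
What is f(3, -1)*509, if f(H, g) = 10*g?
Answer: -5090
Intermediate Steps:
f(3, -1)*509 = (10*(-1))*509 = -10*509 = -5090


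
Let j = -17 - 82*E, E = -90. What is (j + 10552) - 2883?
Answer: 15032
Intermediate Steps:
j = 7363 (j = -17 - 82*(-90) = -17 + 7380 = 7363)
(j + 10552) - 2883 = (7363 + 10552) - 2883 = 17915 - 2883 = 15032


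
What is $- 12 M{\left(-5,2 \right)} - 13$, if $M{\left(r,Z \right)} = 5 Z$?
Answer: $-133$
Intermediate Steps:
$- 12 M{\left(-5,2 \right)} - 13 = - 12 \cdot 5 \cdot 2 - 13 = \left(-12\right) 10 - 13 = -120 - 13 = -133$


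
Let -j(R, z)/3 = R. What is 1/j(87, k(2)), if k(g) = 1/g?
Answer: -1/261 ≈ -0.0038314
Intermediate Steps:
j(R, z) = -3*R
1/j(87, k(2)) = 1/(-3*87) = 1/(-261) = -1/261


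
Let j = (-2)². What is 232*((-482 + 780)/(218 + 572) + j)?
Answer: 401128/395 ≈ 1015.5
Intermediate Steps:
j = 4
232*((-482 + 780)/(218 + 572) + j) = 232*((-482 + 780)/(218 + 572) + 4) = 232*(298/790 + 4) = 232*(298*(1/790) + 4) = 232*(149/395 + 4) = 232*(1729/395) = 401128/395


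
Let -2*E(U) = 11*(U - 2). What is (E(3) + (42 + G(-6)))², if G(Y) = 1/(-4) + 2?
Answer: 23409/16 ≈ 1463.1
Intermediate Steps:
G(Y) = 7/4 (G(Y) = -¼ + 2 = 7/4)
E(U) = 11 - 11*U/2 (E(U) = -11*(U - 2)/2 = -11*(-2 + U)/2 = -(-22 + 11*U)/2 = 11 - 11*U/2)
(E(3) + (42 + G(-6)))² = ((11 - 11/2*3) + (42 + 7/4))² = ((11 - 33/2) + 175/4)² = (-11/2 + 175/4)² = (153/4)² = 23409/16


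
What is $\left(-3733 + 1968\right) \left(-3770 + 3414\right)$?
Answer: $628340$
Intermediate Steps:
$\left(-3733 + 1968\right) \left(-3770 + 3414\right) = \left(-1765\right) \left(-356\right) = 628340$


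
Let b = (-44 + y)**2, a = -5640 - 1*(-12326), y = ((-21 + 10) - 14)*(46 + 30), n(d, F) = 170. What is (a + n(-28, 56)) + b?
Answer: 3785992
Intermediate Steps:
y = -1900 (y = (-11 - 14)*76 = -25*76 = -1900)
a = 6686 (a = -5640 + 12326 = 6686)
b = 3779136 (b = (-44 - 1900)**2 = (-1944)**2 = 3779136)
(a + n(-28, 56)) + b = (6686 + 170) + 3779136 = 6856 + 3779136 = 3785992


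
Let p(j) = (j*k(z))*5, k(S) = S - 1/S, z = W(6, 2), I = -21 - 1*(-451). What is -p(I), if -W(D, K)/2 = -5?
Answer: -21285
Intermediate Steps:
W(D, K) = 10 (W(D, K) = -2*(-5) = 10)
I = 430 (I = -21 + 451 = 430)
z = 10
p(j) = 99*j/2 (p(j) = (j*(10 - 1/10))*5 = (j*(99/10))*5 = (99*j/10)*5 = 99*j/2)
-p(I) = -99*430/2 = -1*21285 = -21285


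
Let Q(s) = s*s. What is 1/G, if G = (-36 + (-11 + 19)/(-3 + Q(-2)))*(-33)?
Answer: 1/924 ≈ 0.0010823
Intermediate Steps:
Q(s) = s**2
G = 924 (G = (-36 + (-11 + 19)/(-3 + (-2)**2))*(-33) = (-36 + 8/(-3 + 4))*(-33) = (-36 + 8/1)*(-33) = (-36 + 8*1)*(-33) = (-36 + 8)*(-33) = -28*(-33) = 924)
1/G = 1/924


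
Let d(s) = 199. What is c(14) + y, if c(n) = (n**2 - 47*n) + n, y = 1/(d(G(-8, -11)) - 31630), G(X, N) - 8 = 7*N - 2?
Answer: -14081089/31431 ≈ -448.00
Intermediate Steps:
G(X, N) = 6 + 7*N (G(X, N) = 8 + (7*N - 2) = 8 + (-2 + 7*N) = 6 + 7*N)
y = -1/31431 (y = 1/(199 - 31630) = 1/(-31431) = -1/31431 ≈ -3.1816e-5)
c(n) = n**2 - 46*n
c(14) + y = 14*(-46 + 14) - 1/31431 = 14*(-32) - 1/31431 = -448 - 1/31431 = -14081089/31431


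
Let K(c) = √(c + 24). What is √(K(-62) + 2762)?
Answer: √(2762 + I*√38) ≈ 52.555 + 0.0586*I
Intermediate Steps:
K(c) = √(24 + c)
√(K(-62) + 2762) = √(√(24 - 62) + 2762) = √(√(-38) + 2762) = √(I*√38 + 2762) = √(2762 + I*√38)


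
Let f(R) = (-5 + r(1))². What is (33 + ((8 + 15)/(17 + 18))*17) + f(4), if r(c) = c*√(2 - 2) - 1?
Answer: 2806/35 ≈ 80.171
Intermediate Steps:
r(c) = -1 (r(c) = c*√0 - 1 = c*0 - 1 = 0 - 1 = -1)
f(R) = 36 (f(R) = (-5 - 1)² = (-6)² = 36)
(33 + ((8 + 15)/(17 + 18))*17) + f(4) = (33 + ((8 + 15)/(17 + 18))*17) + 36 = (33 + (23/35)*17) + 36 = (33 + 391/35) + 36 = 1546/35 + 36 = 2806/35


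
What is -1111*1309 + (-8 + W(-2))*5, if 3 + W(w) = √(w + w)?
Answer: -1454354 + 10*I ≈ -1.4544e+6 + 10.0*I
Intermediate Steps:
W(w) = -3 + √2*√w (W(w) = -3 + √(w + w) = -3 + √(2*w) = -3 + √2*√w)
-1111*1309 + (-8 + W(-2))*5 = -1111*1309 + (-8 + (-3 + √2*√(-2)))*5 = -1454299 + (-8 + (-3 + √2*(I*√2)))*5 = -1454299 + (-8 + (-3 + 2*I))*5 = -1454299 + (-11 + 2*I)*5 = -1454299 + (-55 + 10*I) = -1454354 + 10*I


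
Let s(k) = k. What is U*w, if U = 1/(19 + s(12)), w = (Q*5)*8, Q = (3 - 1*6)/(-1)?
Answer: 120/31 ≈ 3.8710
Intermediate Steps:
Q = 3 (Q = (3 - 6)*(-1) = -3*(-1) = 3)
w = 120 (w = (3*5)*8 = 15*8 = 120)
U = 1/31 (U = 1/(19 + 12) = 1/31 ≈ 0.032258)
U*w = (1/31)*120 = 120/31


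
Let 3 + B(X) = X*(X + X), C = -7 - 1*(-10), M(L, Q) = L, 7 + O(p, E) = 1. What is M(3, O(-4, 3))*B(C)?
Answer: 45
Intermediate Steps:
O(p, E) = -6 (O(p, E) = -7 + 1 = -6)
C = 3 (C = -7 + 10 = 3)
B(X) = -3 + 2*X**2 (B(X) = -3 + X*(X + X) = -3 + X*(2*X) = -3 + 2*X**2)
M(3, O(-4, 3))*B(C) = 3*(-3 + 2*3**2) = 3*(-3 + 2*9) = 3*(-3 + 18) = 3*15 = 45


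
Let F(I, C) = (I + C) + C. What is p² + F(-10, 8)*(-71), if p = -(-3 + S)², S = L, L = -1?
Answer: -170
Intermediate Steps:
S = -1
p = -16 (p = -(-3 - 1)² = -1*(-4)² = -1*16 = -16)
F(I, C) = I + 2*C (F(I, C) = (C + I) + C = I + 2*C)
p² + F(-10, 8)*(-71) = (-16)² + (-10 + 2*8)*(-71) = 256 + (-10 + 16)*(-71) = 256 + 6*(-71) = 256 - 426 = -170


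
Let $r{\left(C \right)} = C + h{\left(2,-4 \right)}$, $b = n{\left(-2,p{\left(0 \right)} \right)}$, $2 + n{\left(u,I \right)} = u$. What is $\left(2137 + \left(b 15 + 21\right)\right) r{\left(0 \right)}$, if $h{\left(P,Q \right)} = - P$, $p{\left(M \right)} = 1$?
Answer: $-4196$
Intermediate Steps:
$n{\left(u,I \right)} = -2 + u$
$b = -4$ ($b = -2 - 2 = -4$)
$r{\left(C \right)} = -2 + C$ ($r{\left(C \right)} = C - 2 = -2 + C$)
$\left(2137 + \left(b 15 + 21\right)\right) r{\left(0 \right)} = \left(2137 + \left(\left(-4\right) 15 + 21\right)\right) \left(-2 + 0\right) = \left(2137 + \left(-60 + 21\right)\right) \left(-2\right) = \left(2137 - 39\right) \left(-2\right) = 2098 \left(-2\right) = -4196$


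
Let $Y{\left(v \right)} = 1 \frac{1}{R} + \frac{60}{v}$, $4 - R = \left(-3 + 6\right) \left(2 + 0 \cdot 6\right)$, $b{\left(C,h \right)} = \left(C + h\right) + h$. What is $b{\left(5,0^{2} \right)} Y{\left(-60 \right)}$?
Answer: $- \frac{15}{2} \approx -7.5$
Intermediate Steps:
$b{\left(C,h \right)} = C + 2 h$
$R = -2$ ($R = 4 - \left(-3 + 6\right) \left(2 + 0 \cdot 6\right) = 4 - 3 \left(2 + 0\right) = 4 - 3 \cdot 2 = 4 - 6 = -2$)
$Y{\left(v \right)} = - \frac{1}{2} + \frac{60}{v}$ ($Y{\left(v \right)} = 1 \frac{1}{-2} + \frac{60}{v} = 1 \left(- \frac{1}{2}\right) + \frac{60}{v} = - \frac{1}{2} + \frac{60}{v}$)
$b{\left(5,0^{2} \right)} Y{\left(-60 \right)} = \left(5 + 2 \cdot 0^{2}\right) \frac{120 - -60}{2 \left(-60\right)} = \left(5 + 2 \cdot 0\right) \frac{1}{2} \left(- \frac{1}{60}\right) \left(120 + 60\right) = \left(5 + 0\right) \frac{1}{2} \left(- \frac{1}{60}\right) 180 = 5 \left(- \frac{3}{2}\right) = - \frac{15}{2}$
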